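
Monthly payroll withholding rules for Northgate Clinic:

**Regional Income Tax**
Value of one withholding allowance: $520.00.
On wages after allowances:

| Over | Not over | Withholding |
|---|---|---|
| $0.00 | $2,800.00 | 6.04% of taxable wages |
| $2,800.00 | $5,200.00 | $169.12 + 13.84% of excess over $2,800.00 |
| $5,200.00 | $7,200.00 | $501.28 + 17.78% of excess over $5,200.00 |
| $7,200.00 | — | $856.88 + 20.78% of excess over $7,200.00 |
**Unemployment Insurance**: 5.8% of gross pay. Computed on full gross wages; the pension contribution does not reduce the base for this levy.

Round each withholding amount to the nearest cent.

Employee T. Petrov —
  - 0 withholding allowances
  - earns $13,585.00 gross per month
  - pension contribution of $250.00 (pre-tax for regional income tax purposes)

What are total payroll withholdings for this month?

$2,919.66

Regional Income Tax: taxable = $13,585.00 − $250.00 = $13,335.00
  $856.88 + 20.78% × ($13,335.00 − $7,200.00) = $856.88 + 20.78% × $6,135.00 = $2,131.73
Unemployment Insurance: 5.8% × $13,585.00 = $787.93
Total: $2,131.73 + $787.93 = $2,919.66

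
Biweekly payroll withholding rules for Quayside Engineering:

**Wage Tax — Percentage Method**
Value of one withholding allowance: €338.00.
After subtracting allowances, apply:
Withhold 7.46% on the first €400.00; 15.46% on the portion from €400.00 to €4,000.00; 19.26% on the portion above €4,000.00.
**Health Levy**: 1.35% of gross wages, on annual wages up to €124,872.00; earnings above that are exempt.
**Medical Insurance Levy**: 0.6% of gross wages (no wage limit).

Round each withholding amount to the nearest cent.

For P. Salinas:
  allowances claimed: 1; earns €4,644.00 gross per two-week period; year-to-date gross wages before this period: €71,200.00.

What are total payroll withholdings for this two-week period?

Wage Tax: taxable = €4,644.00 − 1×€338.00 = €4,306.00
  €586.40 + 19.26% × (€4,306.00 − €4,000.00) = €586.40 + 19.26% × €306.00 = €645.34
Health Levy: 1.35% × €4,644.00 = €62.69
Medical Insurance Levy: 0.6% × €4,644.00 = €27.86
Total: €645.34 + €62.69 + €27.86 = €735.89

€735.89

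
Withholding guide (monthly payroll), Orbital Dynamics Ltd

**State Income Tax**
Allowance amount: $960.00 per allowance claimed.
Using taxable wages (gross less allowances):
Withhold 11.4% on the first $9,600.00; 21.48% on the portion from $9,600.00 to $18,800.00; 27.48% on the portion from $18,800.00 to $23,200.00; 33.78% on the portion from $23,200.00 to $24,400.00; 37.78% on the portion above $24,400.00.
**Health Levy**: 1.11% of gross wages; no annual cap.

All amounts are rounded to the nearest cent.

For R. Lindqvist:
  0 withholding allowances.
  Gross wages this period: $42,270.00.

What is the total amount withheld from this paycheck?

State Income Tax: taxable = $42,270.00
  $4,685.04 + 37.78% × ($42,270.00 − $24,400.00) = $4,685.04 + 37.78% × $17,870.00 = $11,436.33
Health Levy: 1.11% × $42,270.00 = $469.20
Total: $11,436.33 + $469.20 = $11,905.53

$11,905.53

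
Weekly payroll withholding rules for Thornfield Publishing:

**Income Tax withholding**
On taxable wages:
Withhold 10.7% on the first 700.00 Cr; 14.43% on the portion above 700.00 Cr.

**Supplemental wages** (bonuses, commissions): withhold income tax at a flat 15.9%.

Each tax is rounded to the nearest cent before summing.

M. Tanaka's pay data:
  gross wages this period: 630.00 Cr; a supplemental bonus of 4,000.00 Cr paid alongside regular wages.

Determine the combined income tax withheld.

Income Tax: taxable = 630.00 Cr
  10.7% × 630.00 Cr = 67.41 Cr
Supplemental (15.9% flat on bonus): 15.9% × 4,000.00 Cr = 636.00 Cr
Total income tax: 67.41 Cr + 636.00 Cr = 703.41 Cr

703.41 Cr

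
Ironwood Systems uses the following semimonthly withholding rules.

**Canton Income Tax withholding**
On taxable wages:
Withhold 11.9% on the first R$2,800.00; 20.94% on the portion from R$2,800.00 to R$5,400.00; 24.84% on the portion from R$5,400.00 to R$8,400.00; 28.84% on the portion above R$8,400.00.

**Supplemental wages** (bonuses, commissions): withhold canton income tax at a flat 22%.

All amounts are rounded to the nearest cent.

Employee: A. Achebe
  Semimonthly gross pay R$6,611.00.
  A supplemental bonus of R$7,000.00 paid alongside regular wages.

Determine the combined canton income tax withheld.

R$2,718.45

Canton Income Tax: taxable = R$6,611.00
  R$877.64 + 24.84% × (R$6,611.00 − R$5,400.00) = R$877.64 + 24.84% × R$1,211.00 = R$1,178.45
Supplemental (22% flat on bonus): 22% × R$7,000.00 = R$1,540.00
Total canton income tax: R$1,178.45 + R$1,540.00 = R$2,718.45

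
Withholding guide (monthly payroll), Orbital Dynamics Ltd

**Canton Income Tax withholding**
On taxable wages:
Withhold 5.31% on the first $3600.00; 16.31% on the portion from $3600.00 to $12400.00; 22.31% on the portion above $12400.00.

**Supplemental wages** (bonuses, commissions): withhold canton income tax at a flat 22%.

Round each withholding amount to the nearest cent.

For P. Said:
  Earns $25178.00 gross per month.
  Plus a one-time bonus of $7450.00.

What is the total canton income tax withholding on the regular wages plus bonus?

Canton Income Tax: taxable = $25178.00
  $1626.44 + 22.31% × ($25178.00 − $12400.00) = $1626.44 + 22.31% × $12778.00 = $4477.21
Supplemental (22% flat on bonus): 22% × $7450.00 = $1639.00
Total canton income tax: $4477.21 + $1639.00 = $6116.21

$6116.21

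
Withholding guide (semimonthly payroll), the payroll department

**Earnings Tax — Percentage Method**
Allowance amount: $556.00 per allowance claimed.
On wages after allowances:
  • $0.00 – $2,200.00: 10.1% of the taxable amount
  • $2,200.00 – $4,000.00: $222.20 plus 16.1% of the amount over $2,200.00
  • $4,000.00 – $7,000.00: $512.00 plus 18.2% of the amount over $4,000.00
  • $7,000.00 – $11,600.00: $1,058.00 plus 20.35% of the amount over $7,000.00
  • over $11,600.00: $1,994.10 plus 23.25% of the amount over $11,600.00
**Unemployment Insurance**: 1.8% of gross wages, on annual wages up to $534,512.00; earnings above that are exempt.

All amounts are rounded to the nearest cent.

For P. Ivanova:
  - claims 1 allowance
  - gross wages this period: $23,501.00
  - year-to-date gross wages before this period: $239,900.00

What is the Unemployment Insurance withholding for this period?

Unemployment Insurance: 1.8% × $23,501.00 = $423.02

$423.02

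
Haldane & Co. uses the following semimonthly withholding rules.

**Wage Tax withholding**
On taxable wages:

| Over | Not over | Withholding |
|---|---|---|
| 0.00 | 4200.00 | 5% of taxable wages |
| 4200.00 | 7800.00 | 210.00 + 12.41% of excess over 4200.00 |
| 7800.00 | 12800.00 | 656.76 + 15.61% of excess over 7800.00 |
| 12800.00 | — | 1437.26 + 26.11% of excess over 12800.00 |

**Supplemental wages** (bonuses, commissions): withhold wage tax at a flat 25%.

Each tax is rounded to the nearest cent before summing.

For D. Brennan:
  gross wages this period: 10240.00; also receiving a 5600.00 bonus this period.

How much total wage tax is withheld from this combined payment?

2437.64

Wage Tax: taxable = 10240.00
  656.76 + 15.61% × (10240.00 − 7800.00) = 656.76 + 15.61% × 2440.00 = 1037.64
Supplemental (25% flat on bonus): 25% × 5600.00 = 1400.00
Total wage tax: 1037.64 + 1400.00 = 2437.64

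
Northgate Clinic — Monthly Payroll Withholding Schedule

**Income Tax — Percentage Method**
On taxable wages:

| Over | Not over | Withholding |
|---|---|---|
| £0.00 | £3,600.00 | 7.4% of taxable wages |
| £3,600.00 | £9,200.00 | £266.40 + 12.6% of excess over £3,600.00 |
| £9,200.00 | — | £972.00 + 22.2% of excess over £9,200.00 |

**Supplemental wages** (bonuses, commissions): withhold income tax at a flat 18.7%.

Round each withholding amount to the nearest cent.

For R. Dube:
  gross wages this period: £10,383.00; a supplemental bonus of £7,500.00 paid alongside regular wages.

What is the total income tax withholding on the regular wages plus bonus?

£2,637.13

Income Tax: taxable = £10,383.00
  £972.00 + 22.2% × (£10,383.00 − £9,200.00) = £972.00 + 22.2% × £1,183.00 = £1,234.63
Supplemental (18.7% flat on bonus): 18.7% × £7,500.00 = £1,402.50
Total income tax: £1,234.63 + £1,402.50 = £2,637.13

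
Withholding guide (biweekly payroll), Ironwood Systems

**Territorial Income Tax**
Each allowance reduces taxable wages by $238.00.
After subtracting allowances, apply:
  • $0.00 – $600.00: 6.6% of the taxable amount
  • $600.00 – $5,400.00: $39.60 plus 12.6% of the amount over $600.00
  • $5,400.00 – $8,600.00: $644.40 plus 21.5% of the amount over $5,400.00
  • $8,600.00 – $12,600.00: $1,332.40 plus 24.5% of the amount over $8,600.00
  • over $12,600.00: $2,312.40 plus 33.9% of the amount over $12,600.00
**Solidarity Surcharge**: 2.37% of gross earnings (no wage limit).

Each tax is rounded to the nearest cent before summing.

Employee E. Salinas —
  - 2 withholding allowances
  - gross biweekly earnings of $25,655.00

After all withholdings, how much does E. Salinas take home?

Territorial Income Tax: taxable = $25,655.00 − 2×$238.00 = $25,179.00
  $2,312.40 + 33.9% × ($25,179.00 − $12,600.00) = $2,312.40 + 33.9% × $12,579.00 = $6,576.68
Solidarity Surcharge: 2.37% × $25,655.00 = $608.02
Total withheld: $6,576.68 + $608.02 = $7,184.70
Net pay: $25,655.00 − $7,184.70 = $18,470.30

$18,470.30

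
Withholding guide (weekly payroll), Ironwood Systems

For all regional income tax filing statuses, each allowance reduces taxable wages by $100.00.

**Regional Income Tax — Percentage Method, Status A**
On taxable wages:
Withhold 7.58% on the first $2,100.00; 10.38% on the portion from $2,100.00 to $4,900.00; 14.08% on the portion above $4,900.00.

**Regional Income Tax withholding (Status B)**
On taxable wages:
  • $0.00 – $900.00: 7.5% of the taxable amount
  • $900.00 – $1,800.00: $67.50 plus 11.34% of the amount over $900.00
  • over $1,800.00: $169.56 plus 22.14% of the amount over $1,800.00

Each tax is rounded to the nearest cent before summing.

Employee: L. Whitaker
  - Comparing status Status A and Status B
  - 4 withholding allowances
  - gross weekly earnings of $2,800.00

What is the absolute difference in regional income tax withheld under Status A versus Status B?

Regional Income Tax (Status A): taxable = $2,800.00 − 4×$100.00 = $2,400.00
  $159.18 + 10.38% × ($2,400.00 − $2,100.00) = $159.18 + 10.38% × $300.00 = $190.32
Regional Income Tax (Status B): taxable = $2,800.00 − 4×$100.00 = $2,400.00
  $169.56 + 22.14% × ($2,400.00 − $1,800.00) = $169.56 + 22.14% × $600.00 = $302.40
Difference: |$190.32 − $302.40| = $112.08 (higher under Status B)

$112.08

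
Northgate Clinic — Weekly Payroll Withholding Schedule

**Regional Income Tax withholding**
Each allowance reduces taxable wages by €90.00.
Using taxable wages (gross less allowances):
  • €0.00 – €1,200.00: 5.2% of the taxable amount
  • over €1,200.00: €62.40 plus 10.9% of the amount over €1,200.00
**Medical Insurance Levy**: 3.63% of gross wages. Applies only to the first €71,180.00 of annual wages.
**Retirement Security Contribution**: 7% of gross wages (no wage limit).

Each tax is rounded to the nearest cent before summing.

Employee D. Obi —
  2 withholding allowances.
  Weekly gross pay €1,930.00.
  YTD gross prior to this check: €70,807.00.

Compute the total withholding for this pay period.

€270.99

Regional Income Tax: taxable = €1,930.00 − 2×€90.00 = €1,750.00
  €62.40 + 10.9% × (€1,750.00 − €1,200.00) = €62.40 + 10.9% × €550.00 = €122.35
Medical Insurance Levy: cap €71,180.00 − YTD €70,807.00 = €373.00 subject; 3.63% × €373.00 = €13.54
Retirement Security Contribution: 7% × €1,930.00 = €135.10
Total: €122.35 + €13.54 + €135.10 = €270.99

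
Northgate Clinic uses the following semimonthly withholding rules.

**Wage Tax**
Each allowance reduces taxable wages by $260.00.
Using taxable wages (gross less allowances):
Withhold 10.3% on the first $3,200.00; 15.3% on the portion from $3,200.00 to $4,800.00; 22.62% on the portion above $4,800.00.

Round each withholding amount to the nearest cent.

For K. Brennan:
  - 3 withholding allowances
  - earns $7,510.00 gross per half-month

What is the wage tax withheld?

$1,010.97

Wage Tax: taxable = $7,510.00 − 3×$260.00 = $6,730.00
  $574.40 + 22.62% × ($6,730.00 − $4,800.00) = $574.40 + 22.62% × $1,930.00 = $1,010.97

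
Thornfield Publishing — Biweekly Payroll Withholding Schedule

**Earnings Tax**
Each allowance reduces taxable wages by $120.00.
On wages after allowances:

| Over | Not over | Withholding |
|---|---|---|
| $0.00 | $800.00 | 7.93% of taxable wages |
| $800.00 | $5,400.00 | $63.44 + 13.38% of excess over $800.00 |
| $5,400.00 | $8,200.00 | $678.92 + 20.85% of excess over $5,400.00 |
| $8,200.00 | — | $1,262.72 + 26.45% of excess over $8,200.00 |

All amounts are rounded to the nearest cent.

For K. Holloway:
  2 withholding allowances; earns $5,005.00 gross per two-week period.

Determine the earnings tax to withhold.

Earnings Tax: taxable = $5,005.00 − 2×$120.00 = $4,765.00
  $63.44 + 13.38% × ($4,765.00 − $800.00) = $63.44 + 13.38% × $3,965.00 = $593.96

$593.96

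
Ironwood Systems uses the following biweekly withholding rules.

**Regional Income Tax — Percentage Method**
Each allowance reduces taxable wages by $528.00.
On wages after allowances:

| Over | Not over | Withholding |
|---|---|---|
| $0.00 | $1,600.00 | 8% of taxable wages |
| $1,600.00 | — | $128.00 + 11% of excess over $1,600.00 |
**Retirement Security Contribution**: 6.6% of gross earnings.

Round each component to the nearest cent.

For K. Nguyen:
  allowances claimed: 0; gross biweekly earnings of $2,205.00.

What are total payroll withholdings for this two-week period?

Regional Income Tax: taxable = $2,205.00
  $128.00 + 11% × ($2,205.00 − $1,600.00) = $128.00 + 11% × $605.00 = $194.55
Retirement Security Contribution: 6.6% × $2,205.00 = $145.53
Total: $194.55 + $145.53 = $340.08

$340.08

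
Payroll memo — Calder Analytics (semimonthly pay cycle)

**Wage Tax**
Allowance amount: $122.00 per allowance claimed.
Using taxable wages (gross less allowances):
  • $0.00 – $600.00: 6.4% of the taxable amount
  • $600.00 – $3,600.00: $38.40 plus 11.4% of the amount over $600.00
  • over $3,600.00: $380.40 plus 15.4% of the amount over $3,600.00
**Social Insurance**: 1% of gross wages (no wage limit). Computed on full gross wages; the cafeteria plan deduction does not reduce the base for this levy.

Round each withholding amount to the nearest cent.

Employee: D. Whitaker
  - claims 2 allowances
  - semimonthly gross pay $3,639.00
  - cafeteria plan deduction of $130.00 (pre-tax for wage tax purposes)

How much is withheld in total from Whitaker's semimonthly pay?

$378.60

Wage Tax: taxable = $3,639.00 − $130.00 − 2×$122.00 = $3,265.00
  $38.40 + 11.4% × ($3,265.00 − $600.00) = $38.40 + 11.4% × $2,665.00 = $342.21
Social Insurance: 1% × $3,639.00 = $36.39
Total: $342.21 + $36.39 = $378.60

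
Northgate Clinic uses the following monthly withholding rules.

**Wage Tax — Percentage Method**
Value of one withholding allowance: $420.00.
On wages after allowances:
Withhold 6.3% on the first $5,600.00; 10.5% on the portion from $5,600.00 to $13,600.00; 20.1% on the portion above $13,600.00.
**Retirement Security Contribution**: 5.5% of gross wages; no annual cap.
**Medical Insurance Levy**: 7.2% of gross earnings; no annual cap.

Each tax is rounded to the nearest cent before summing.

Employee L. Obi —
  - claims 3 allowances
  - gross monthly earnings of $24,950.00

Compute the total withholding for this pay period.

$6,389.54

Wage Tax: taxable = $24,950.00 − 3×$420.00 = $23,690.00
  $1,192.80 + 20.1% × ($23,690.00 − $13,600.00) = $1,192.80 + 20.1% × $10,090.00 = $3,220.89
Retirement Security Contribution: 5.5% × $24,950.00 = $1,372.25
Medical Insurance Levy: 7.2% × $24,950.00 = $1,796.40
Total: $3,220.89 + $1,372.25 + $1,796.40 = $6,389.54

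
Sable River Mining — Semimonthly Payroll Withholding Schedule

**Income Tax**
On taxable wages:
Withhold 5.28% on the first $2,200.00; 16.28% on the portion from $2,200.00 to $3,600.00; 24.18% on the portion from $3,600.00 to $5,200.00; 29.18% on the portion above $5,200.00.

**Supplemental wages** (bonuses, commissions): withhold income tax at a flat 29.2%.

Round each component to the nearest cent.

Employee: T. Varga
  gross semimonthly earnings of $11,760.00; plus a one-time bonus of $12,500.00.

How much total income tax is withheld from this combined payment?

Income Tax: taxable = $11,760.00
  $730.96 + 29.18% × ($11,760.00 − $5,200.00) = $730.96 + 29.18% × $6,560.00 = $2,645.17
Supplemental (29.2% flat on bonus): 29.2% × $12,500.00 = $3,650.00
Total income tax: $2,645.17 + $3,650.00 = $6,295.17

$6,295.17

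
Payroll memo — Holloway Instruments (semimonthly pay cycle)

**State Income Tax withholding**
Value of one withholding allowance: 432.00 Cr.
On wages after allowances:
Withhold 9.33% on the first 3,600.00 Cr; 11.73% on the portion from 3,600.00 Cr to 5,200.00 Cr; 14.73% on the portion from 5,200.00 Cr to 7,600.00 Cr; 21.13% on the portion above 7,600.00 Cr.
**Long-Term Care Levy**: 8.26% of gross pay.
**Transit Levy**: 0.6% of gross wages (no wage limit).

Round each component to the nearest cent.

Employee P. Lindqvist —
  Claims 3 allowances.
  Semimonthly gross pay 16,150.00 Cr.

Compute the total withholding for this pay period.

State Income Tax: taxable = 16,150.00 Cr − 3×432.00 Cr = 14,854.00 Cr
  877.08 Cr + 21.13% × (14,854.00 Cr − 7,600.00 Cr) = 877.08 Cr + 21.13% × 7,254.00 Cr = 2,409.85 Cr
Long-Term Care Levy: 8.26% × 16,150.00 Cr = 1,333.99 Cr
Transit Levy: 0.6% × 16,150.00 Cr = 96.90 Cr
Total: 2,409.85 Cr + 1,333.99 Cr + 96.90 Cr = 3,840.74 Cr

3,840.74 Cr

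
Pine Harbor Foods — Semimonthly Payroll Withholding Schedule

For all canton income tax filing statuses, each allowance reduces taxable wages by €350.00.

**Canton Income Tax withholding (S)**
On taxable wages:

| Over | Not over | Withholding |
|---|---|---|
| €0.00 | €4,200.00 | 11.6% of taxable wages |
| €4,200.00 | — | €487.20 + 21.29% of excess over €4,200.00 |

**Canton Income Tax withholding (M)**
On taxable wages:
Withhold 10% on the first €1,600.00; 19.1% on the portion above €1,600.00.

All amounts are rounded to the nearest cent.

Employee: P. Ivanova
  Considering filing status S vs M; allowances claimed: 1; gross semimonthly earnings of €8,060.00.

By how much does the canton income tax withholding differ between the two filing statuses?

Canton Income Tax (S): taxable = €8,060.00 − 1×€350.00 = €7,710.00
  €487.20 + 21.29% × (€7,710.00 − €4,200.00) = €487.20 + 21.29% × €3,510.00 = €1,234.48
Canton Income Tax (M): taxable = €8,060.00 − 1×€350.00 = €7,710.00
  €160.00 + 19.1% × (€7,710.00 − €1,600.00) = €160.00 + 19.1% × €6,110.00 = €1,327.01
Difference: |€1,234.48 − €1,327.01| = €92.53 (higher under M)

€92.53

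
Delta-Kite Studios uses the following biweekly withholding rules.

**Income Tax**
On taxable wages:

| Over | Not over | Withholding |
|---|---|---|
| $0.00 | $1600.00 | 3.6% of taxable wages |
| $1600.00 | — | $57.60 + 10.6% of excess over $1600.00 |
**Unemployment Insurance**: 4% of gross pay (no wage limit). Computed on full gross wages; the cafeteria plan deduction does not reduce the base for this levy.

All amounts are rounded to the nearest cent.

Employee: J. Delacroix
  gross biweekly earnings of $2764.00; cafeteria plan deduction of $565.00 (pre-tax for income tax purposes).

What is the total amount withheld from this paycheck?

Income Tax: taxable = $2764.00 − $565.00 = $2199.00
  $57.60 + 10.6% × ($2199.00 − $1600.00) = $57.60 + 10.6% × $599.00 = $121.09
Unemployment Insurance: 4% × $2764.00 = $110.56
Total: $121.09 + $110.56 = $231.65

$231.65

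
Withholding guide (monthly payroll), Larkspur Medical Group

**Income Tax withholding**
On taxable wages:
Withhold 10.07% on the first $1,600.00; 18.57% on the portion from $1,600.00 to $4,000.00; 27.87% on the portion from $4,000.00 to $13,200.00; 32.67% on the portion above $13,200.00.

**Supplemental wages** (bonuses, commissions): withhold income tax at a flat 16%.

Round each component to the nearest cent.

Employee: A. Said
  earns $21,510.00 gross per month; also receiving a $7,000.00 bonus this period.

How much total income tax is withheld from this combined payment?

$7,005.72

Income Tax: taxable = $21,510.00
  $3,170.84 + 32.67% × ($21,510.00 − $13,200.00) = $3,170.84 + 32.67% × $8,310.00 = $5,885.72
Supplemental (16% flat on bonus): 16% × $7,000.00 = $1,120.00
Total income tax: $5,885.72 + $1,120.00 = $7,005.72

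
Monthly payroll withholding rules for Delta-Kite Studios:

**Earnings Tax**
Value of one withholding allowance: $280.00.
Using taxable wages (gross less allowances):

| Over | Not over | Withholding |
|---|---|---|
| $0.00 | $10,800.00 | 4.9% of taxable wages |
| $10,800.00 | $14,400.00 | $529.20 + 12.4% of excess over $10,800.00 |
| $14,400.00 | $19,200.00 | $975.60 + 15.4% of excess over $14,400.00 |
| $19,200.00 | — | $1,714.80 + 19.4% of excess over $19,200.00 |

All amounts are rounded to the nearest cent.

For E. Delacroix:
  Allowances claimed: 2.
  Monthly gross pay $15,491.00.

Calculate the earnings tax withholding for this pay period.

Earnings Tax: taxable = $15,491.00 − 2×$280.00 = $14,931.00
  $975.60 + 15.4% × ($14,931.00 − $14,400.00) = $975.60 + 15.4% × $531.00 = $1,057.37

$1,057.37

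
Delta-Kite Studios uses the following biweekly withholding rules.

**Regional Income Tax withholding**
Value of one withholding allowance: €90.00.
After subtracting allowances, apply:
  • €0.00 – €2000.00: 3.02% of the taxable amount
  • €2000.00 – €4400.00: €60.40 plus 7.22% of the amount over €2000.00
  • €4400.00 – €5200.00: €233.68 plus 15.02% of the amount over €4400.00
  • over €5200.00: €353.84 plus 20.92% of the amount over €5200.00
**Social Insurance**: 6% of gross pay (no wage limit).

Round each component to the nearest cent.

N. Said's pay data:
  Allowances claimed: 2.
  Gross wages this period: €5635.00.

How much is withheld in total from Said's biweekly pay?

€745.29

Regional Income Tax: taxable = €5635.00 − 2×€90.00 = €5455.00
  €353.84 + 20.92% × (€5455.00 − €5200.00) = €353.84 + 20.92% × €255.00 = €407.19
Social Insurance: 6% × €5635.00 = €338.10
Total: €407.19 + €338.10 = €745.29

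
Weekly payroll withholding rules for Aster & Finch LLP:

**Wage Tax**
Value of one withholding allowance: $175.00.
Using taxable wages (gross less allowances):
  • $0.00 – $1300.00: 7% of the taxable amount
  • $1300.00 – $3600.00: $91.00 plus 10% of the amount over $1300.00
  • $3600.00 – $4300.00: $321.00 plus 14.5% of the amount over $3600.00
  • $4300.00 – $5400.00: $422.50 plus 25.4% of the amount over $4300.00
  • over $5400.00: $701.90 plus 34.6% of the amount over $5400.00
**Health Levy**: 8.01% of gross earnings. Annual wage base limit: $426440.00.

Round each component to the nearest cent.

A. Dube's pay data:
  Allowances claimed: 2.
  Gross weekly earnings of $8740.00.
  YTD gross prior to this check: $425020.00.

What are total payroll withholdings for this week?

$1850.18

Wage Tax: taxable = $8740.00 − 2×$175.00 = $8390.00
  $701.90 + 34.6% × ($8390.00 − $5400.00) = $701.90 + 34.6% × $2990.00 = $1736.44
Health Levy: cap $426440.00 − YTD $425020.00 = $1420.00 subject; 8.01% × $1420.00 = $113.74
Total: $1736.44 + $113.74 = $1850.18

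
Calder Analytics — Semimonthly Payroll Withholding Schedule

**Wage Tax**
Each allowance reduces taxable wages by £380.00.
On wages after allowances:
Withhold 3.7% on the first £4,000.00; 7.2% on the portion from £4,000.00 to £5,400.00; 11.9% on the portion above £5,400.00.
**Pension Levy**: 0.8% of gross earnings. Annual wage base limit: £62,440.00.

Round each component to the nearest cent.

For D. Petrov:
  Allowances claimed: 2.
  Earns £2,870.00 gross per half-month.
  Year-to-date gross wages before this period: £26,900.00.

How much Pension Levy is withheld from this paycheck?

£22.96

Pension Levy: 0.8% × £2,870.00 = £22.96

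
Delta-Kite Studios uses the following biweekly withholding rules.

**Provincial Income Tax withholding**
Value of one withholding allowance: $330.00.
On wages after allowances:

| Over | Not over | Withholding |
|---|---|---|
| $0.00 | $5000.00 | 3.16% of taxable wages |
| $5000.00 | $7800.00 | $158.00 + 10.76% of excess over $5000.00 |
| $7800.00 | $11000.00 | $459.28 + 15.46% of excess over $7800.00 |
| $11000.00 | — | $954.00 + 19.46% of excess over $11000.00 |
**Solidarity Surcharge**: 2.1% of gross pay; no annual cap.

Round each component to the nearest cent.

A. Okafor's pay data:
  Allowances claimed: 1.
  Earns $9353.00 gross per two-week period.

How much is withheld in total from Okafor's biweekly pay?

Provincial Income Tax: taxable = $9353.00 − 1×$330.00 = $9023.00
  $459.28 + 15.46% × ($9023.00 − $7800.00) = $459.28 + 15.46% × $1223.00 = $648.36
Solidarity Surcharge: 2.1% × $9353.00 = $196.41
Total: $648.36 + $196.41 = $844.77

$844.77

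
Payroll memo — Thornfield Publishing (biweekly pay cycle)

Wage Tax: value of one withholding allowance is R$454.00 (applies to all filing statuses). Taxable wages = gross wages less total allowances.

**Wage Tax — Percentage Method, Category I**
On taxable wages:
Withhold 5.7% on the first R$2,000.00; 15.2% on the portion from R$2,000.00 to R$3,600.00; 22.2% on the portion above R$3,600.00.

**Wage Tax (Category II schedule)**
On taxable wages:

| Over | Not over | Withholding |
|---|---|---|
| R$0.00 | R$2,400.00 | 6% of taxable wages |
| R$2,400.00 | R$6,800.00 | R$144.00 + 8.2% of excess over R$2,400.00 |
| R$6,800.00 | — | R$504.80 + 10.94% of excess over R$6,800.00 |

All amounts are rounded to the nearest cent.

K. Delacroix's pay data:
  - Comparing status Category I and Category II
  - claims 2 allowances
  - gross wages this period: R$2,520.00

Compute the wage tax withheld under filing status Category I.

Wage Tax (Category I): taxable = R$2,520.00 − 2×R$454.00 = R$1,612.00
  5.7% × R$1,612.00 = R$91.88

R$91.88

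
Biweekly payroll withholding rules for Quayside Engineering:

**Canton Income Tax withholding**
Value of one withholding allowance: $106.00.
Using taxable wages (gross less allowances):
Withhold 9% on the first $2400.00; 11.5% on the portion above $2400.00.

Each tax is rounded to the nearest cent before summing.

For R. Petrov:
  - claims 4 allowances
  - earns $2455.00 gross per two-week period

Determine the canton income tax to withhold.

$182.79

Canton Income Tax: taxable = $2455.00 − 4×$106.00 = $2031.00
  9% × $2031.00 = $182.79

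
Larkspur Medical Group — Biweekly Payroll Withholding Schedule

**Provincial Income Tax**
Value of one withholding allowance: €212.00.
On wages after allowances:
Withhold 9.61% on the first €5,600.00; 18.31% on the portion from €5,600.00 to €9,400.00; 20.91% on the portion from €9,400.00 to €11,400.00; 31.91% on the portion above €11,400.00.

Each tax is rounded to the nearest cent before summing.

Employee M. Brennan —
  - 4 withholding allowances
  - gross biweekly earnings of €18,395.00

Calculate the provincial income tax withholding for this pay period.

€3,613.65

Provincial Income Tax: taxable = €18,395.00 − 4×€212.00 = €17,547.00
  €1,652.14 + 31.91% × (€17,547.00 − €11,400.00) = €1,652.14 + 31.91% × €6,147.00 = €3,613.65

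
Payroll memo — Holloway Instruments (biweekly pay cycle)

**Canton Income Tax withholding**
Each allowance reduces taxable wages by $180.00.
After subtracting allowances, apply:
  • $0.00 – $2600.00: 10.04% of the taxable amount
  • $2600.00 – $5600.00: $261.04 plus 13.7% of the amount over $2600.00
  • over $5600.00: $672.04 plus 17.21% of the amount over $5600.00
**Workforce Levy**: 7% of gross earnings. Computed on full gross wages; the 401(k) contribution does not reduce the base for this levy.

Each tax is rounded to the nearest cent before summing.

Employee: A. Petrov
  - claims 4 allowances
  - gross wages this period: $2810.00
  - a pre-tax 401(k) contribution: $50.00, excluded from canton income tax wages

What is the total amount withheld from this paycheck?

$401.52

Canton Income Tax: taxable = $2810.00 − $50.00 − 4×$180.00 = $2040.00
  10.04% × $2040.00 = $204.82
Workforce Levy: 7% × $2810.00 = $196.70
Total: $204.82 + $196.70 = $401.52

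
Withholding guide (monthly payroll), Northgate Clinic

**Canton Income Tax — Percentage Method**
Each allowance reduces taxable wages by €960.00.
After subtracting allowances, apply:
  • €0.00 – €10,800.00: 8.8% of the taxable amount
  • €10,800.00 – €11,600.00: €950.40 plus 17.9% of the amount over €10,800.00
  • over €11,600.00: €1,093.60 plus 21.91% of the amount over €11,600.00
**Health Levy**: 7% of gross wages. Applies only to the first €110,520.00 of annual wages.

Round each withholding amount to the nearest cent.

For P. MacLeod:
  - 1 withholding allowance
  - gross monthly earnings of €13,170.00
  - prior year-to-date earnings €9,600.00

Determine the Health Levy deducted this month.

Health Levy: 7% × €13,170.00 = €921.90

€921.90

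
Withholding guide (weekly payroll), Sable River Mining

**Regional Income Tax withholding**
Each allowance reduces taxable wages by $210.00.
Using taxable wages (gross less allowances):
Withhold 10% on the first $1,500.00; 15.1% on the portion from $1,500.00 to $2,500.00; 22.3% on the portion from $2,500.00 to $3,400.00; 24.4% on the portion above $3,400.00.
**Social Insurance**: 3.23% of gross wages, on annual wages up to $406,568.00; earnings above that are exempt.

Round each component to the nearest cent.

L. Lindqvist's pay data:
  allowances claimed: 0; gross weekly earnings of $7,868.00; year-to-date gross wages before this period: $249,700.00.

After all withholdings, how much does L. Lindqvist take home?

$6,021.97

Regional Income Tax: taxable = $7,868.00
  $501.70 + 24.4% × ($7,868.00 − $3,400.00) = $501.70 + 24.4% × $4,468.00 = $1,591.89
Social Insurance: 3.23% × $7,868.00 = $254.14
Total withheld: $1,591.89 + $254.14 = $1,846.03
Net pay: $7,868.00 − $1,846.03 = $6,021.97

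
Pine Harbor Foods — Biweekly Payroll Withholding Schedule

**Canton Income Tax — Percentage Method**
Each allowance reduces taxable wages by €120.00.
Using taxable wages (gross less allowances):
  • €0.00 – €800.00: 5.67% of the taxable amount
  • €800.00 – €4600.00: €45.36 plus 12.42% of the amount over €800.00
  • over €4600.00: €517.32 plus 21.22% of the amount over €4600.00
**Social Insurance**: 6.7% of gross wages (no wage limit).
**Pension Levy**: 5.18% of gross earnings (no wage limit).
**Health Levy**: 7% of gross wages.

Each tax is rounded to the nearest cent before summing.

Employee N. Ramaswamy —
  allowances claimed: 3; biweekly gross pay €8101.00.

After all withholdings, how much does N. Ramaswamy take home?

€5387.69

Canton Income Tax: taxable = €8101.00 − 3×€120.00 = €7741.00
  €517.32 + 21.22% × (€7741.00 − €4600.00) = €517.32 + 21.22% × €3141.00 = €1183.84
Social Insurance: 6.7% × €8101.00 = €542.77
Pension Levy: 5.18% × €8101.00 = €419.63
Health Levy: 7% × €8101.00 = €567.07
Total withheld: €1183.84 + €542.77 + €419.63 + €567.07 = €2713.31
Net pay: €8101.00 − €2713.31 = €5387.69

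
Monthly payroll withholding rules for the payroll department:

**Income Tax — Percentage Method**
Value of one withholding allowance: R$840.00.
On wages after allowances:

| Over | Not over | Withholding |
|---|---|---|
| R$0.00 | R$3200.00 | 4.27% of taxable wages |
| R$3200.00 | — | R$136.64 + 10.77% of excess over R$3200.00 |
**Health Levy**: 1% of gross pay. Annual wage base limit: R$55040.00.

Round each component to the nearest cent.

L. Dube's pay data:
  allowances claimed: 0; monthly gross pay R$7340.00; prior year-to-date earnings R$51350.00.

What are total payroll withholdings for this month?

Income Tax: taxable = R$7340.00
  R$136.64 + 10.77% × (R$7340.00 − R$3200.00) = R$136.64 + 10.77% × R$4140.00 = R$582.52
Health Levy: cap R$55040.00 − YTD R$51350.00 = R$3690.00 subject; 1% × R$3690.00 = R$36.90
Total: R$582.52 + R$36.90 = R$619.42

R$619.42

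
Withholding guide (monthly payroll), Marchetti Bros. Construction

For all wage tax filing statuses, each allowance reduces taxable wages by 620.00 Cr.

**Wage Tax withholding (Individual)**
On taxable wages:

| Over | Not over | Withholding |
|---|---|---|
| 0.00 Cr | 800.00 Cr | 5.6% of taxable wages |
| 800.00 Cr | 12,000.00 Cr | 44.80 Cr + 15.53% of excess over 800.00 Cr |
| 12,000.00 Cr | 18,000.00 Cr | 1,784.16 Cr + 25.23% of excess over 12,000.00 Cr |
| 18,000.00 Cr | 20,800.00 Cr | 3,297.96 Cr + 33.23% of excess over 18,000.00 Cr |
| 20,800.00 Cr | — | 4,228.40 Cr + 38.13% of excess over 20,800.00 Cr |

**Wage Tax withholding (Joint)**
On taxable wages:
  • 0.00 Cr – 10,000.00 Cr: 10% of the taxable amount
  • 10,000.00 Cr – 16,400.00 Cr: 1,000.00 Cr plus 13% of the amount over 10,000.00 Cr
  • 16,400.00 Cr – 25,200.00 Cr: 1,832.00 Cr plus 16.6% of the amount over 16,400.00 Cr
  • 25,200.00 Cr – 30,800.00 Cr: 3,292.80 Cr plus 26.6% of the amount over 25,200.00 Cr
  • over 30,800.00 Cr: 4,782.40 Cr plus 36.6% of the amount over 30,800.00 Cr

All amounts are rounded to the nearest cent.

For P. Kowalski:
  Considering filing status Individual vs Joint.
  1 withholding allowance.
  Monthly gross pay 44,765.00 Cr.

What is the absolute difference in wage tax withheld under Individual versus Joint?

Wage Tax (Individual): taxable = 44,765.00 Cr − 1×620.00 Cr = 44,145.00 Cr
  4,228.40 Cr + 38.13% × (44,145.00 Cr − 20,800.00 Cr) = 4,228.40 Cr + 38.13% × 23,345.00 Cr = 13,129.85 Cr
Wage Tax (Joint): taxable = 44,765.00 Cr − 1×620.00 Cr = 44,145.00 Cr
  4,782.40 Cr + 36.6% × (44,145.00 Cr − 30,800.00 Cr) = 4,782.40 Cr + 36.6% × 13,345.00 Cr = 9,666.67 Cr
Difference: |13,129.85 Cr − 9,666.67 Cr| = 3,463.18 Cr (higher under Individual)

3,463.18 Cr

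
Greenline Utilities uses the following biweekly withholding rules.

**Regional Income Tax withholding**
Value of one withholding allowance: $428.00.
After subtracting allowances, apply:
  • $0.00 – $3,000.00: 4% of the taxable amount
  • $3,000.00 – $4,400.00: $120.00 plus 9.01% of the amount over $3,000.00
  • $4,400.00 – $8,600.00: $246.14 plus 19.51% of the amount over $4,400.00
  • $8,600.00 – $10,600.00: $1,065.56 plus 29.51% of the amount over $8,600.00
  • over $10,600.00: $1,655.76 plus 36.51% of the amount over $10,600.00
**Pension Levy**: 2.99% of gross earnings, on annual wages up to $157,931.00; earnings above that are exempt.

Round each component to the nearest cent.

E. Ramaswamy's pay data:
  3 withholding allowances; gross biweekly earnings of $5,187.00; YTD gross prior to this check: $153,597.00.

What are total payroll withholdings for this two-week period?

Regional Income Tax: taxable = $5,187.00 − 3×$428.00 = $3,903.00
  $120.00 + 9.01% × ($3,903.00 − $3,000.00) = $120.00 + 9.01% × $903.00 = $201.36
Pension Levy: cap $157,931.00 − YTD $153,597.00 = $4,334.00 subject; 2.99% × $4,334.00 = $129.59
Total: $201.36 + $129.59 = $330.95

$330.95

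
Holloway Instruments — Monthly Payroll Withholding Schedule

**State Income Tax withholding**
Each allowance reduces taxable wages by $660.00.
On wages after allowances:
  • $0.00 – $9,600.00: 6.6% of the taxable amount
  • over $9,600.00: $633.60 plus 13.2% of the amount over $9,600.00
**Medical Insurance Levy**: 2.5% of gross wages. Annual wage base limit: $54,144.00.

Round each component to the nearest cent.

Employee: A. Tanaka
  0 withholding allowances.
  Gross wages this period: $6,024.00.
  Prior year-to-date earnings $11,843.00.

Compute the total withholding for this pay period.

State Income Tax: taxable = $6,024.00
  6.6% × $6,024.00 = $397.58
Medical Insurance Levy: 2.5% × $6,024.00 = $150.60
Total: $397.58 + $150.60 = $548.18

$548.18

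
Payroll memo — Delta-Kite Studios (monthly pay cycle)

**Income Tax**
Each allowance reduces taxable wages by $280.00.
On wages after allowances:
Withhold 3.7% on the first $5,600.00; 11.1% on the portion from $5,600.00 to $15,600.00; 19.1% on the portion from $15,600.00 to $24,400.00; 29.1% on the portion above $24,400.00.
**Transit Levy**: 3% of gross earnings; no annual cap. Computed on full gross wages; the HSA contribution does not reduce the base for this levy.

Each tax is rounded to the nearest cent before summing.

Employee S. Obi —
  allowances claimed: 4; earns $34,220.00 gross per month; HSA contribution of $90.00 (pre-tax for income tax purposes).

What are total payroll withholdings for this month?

$6,530.11

Income Tax: taxable = $34,220.00 − $90.00 − 4×$280.00 = $33,010.00
  $2,998.00 + 29.1% × ($33,010.00 − $24,400.00) = $2,998.00 + 29.1% × $8,610.00 = $5,503.51
Transit Levy: 3% × $34,220.00 = $1,026.60
Total: $5,503.51 + $1,026.60 = $6,530.11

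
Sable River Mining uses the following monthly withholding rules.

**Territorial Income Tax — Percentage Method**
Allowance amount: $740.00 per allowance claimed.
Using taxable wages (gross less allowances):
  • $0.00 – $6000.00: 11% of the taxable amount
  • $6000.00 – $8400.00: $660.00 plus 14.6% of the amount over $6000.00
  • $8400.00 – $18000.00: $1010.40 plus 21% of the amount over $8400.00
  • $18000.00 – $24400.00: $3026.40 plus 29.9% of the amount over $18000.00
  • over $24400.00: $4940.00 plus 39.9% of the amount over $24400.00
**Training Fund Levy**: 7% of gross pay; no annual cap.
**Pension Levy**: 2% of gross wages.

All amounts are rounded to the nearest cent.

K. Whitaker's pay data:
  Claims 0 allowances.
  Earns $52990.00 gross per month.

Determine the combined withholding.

$21116.51

Territorial Income Tax: taxable = $52990.00
  $4940.00 + 39.9% × ($52990.00 − $24400.00) = $4940.00 + 39.9% × $28590.00 = $16347.41
Training Fund Levy: 7% × $52990.00 = $3709.30
Pension Levy: 2% × $52990.00 = $1059.80
Total: $16347.41 + $3709.30 + $1059.80 = $21116.51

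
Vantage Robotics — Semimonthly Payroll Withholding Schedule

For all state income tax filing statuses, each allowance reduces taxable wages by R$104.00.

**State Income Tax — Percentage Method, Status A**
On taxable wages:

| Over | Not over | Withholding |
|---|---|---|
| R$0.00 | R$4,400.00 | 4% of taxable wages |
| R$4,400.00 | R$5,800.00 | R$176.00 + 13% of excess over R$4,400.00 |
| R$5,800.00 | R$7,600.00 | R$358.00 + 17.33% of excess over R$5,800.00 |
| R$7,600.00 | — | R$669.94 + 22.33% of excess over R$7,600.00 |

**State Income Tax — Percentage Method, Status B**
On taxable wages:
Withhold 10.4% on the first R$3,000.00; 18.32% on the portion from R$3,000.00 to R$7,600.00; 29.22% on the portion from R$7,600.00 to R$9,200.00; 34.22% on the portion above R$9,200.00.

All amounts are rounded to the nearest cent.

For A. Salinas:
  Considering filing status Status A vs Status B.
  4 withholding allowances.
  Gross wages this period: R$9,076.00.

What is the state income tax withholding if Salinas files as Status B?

State Income Tax (Status B): taxable = R$9,076.00 − 4×R$104.00 = R$8,660.00
  R$1,154.72 + 29.22% × (R$8,660.00 − R$7,600.00) = R$1,154.72 + 29.22% × R$1,060.00 = R$1,464.45

R$1,464.45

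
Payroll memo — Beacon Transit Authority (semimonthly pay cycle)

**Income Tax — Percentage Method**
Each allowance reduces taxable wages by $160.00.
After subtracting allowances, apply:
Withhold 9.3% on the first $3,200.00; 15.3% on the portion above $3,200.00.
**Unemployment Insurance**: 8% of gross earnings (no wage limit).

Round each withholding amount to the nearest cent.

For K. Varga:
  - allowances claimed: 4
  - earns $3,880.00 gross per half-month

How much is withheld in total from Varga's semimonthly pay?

$614.12

Income Tax: taxable = $3,880.00 − 4×$160.00 = $3,240.00
  $297.60 + 15.3% × ($3,240.00 − $3,200.00) = $297.60 + 15.3% × $40.00 = $303.72
Unemployment Insurance: 8% × $3,880.00 = $310.40
Total: $303.72 + $310.40 = $614.12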